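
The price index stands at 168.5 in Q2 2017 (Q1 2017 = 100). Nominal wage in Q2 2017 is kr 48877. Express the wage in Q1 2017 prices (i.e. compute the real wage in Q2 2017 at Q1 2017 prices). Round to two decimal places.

Real = Nominal ÷ (Index/100) = 48877 ÷ (168.5/100)
     = 48877 ÷ 1.685 = 29007.1217

29007.12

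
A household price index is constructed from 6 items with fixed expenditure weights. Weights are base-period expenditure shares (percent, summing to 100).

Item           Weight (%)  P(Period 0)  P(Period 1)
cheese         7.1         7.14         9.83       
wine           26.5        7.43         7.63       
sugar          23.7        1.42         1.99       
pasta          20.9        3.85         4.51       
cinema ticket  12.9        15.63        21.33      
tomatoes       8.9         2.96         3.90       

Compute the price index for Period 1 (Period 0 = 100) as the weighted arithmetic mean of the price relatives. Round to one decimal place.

124.0

cheese: 7.1 × (9.83/7.14) = 7.1 × 1.376751 = 9.7749
wine: 26.5 × (7.63/7.43) = 26.5 × 1.026918 = 27.2133
sugar: 23.7 × (1.99/1.42) = 23.7 × 1.401408 = 33.2134
pasta: 20.9 × (4.51/3.85) = 20.9 × 1.171429 = 24.4829
cinema ticket: 12.9 × (21.33/15.63) = 12.9 × 1.364683 = 17.6044
tomatoes: 8.9 × (3.90/2.96) = 8.9 × 1.317568 = 11.7264
Index = Σ wᵢ·(p₁ᵢ/p₀ᵢ) = 9.7749 + 27.2133 + 33.2134 + 24.4829 + 17.6044 + 11.7264 = 124.0153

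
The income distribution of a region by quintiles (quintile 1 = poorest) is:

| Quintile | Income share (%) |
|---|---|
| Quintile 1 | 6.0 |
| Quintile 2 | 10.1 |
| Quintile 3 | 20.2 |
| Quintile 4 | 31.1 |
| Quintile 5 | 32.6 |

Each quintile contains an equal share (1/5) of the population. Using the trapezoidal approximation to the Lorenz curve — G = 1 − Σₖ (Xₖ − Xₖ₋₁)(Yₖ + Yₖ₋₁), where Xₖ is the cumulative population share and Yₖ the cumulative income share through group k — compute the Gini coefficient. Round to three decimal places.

0.297

Cumulative income shares Yₖ: 0.0600, 0.1610, 0.3630, 0.6740, 1.0000
Σ (Xₖ−Xₖ₋₁)(Yₖ+Yₖ₋₁) = (1/5)(0.0600+0.0000) + (1/5)(0.1610+0.0600) + (1/5)(0.3630+0.1610) + (1/5)(0.6740+0.3630) + (1/5)(1.0000+0.6740)
  = 0.0120 + 0.0442 + 0.1048 + 0.2074 + 0.3348 = 0.7032
G = 1 − 0.7032 = 0.2968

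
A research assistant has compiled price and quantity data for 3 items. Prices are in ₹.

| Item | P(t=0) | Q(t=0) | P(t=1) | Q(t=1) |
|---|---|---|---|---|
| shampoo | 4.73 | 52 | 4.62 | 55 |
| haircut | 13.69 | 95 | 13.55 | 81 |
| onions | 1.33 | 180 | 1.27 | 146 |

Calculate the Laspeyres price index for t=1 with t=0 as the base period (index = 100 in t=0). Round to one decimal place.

98.3

Laspeyres price index uses base-period quantities as weights.
ΣP(t=1)·Q(t=0) = 4.62×52 + 13.55×95 + 1.27×180 = 240.24 + 1287.25 + 228.6 = 1756.09
ΣP(t=0)·Q(t=0) = 4.73×52 + 13.69×95 + 1.33×180 = 245.96 + 1300.55 + 239.4 = 1785.91
Index = 1756.09 / 1785.91 × 100 = 98.3303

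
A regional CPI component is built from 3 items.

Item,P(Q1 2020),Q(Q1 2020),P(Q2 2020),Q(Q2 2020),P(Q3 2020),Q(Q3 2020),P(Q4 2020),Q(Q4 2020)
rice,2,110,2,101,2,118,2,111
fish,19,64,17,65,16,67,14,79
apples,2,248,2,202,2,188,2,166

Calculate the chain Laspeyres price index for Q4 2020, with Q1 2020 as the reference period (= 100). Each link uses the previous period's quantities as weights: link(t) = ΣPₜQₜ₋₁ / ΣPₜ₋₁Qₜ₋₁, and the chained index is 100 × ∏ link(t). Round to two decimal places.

Link Q1 2020→Q2 2020:
ΣP(Q2 2020)Q(Q1 2020) = 2×110 + 17×64 + 2×248 = 220 + 1088 + 496 = 1804
ΣP(Q1 2020)Q(Q1 2020) = 2×110 + 19×64 + 2×248 = 220 + 1216 + 496 = 1932
link = 1804/1932 = 0.933747
Link Q2 2020→Q3 2020:
ΣP(Q3 2020)Q(Q2 2020) = 2×101 + 16×65 + 2×202 = 202 + 1040 + 404 = 1646
ΣP(Q2 2020)Q(Q2 2020) = 2×101 + 17×65 + 2×202 = 202 + 1105 + 404 = 1711
link = 1646/1711 = 0.962011
Link Q3 2020→Q4 2020:
ΣP(Q4 2020)Q(Q3 2020) = 2×118 + 14×67 + 2×188 = 236 + 938 + 376 = 1550
ΣP(Q3 2020)Q(Q3 2020) = 2×118 + 16×67 + 2×188 = 236 + 1072 + 376 = 1684
link = 1550/1684 = 0.920428
Chained index = 100 × 0.933747 × 0.962011 × 0.920428 = 82.6797

82.68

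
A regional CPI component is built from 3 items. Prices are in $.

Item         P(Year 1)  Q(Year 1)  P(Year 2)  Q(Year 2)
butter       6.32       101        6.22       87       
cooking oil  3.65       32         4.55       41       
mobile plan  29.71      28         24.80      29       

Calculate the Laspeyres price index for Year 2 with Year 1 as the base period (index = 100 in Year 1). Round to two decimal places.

92.52

Laspeyres price index uses base-period quantities as weights.
ΣP(Year 2)·Q(Year 1) = 6.22×101 + 4.55×32 + 24.80×28 = 628.22 + 145.6 + 694.4 = 1468.22
ΣP(Year 1)·Q(Year 1) = 6.32×101 + 3.65×32 + 29.71×28 = 638.32 + 116.8 + 831.88 = 1587
Index = 1468.22 / 1587 × 100 = 92.5154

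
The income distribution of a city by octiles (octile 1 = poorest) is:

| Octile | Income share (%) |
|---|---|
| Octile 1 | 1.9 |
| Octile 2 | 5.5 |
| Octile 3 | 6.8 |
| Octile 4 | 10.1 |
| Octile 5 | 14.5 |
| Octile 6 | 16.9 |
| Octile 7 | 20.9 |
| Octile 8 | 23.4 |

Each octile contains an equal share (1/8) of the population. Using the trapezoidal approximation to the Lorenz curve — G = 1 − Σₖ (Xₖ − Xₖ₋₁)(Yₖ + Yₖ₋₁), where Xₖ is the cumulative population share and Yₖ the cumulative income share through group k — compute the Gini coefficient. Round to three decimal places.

Cumulative income shares Yₖ: 0.0190, 0.0740, 0.1420, 0.2430, 0.3880, 0.5570, 0.7660, 1.0000
Σ (Xₖ−Xₖ₋₁)(Yₖ+Yₖ₋₁) = (1/8)(0.0190+0.0000) + (1/8)(0.0740+0.0190) + (1/8)(0.1420+0.0740) + (1/8)(0.2430+0.1420) + (1/8)(0.3880+0.2430) + (1/8)(0.5570+0.3880) + (1/8)(0.7660+0.5570) + (1/8)(1.0000+0.7660)
  = 0.0024 + 0.0116 + 0.0270 + 0.0481 + 0.0789 + 0.1181 + 0.1654 + 0.2207 = 0.6723
G = 1 − 0.6723 = 0.3277

0.328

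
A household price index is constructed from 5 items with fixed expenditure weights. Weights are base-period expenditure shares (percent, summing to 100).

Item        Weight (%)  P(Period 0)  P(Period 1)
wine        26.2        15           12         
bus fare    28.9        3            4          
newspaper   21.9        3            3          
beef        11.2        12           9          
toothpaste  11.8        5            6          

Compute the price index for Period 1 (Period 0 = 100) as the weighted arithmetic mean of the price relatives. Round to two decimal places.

103.95

wine: 26.2 × (12/15) = 26.2 × 0.800000 = 20.9600
bus fare: 28.9 × (4/3) = 28.9 × 1.333333 = 38.5333
newspaper: 21.9 × (3/3) = 21.9 × 1.000000 = 21.9000
beef: 11.2 × (9/12) = 11.2 × 0.750000 = 8.4000
toothpaste: 11.8 × (6/5) = 11.8 × 1.200000 = 14.1600
Index = Σ wᵢ·(p₁ᵢ/p₀ᵢ) = 20.9600 + 38.5333 + 21.9000 + 8.4000 + 14.1600 = 103.9533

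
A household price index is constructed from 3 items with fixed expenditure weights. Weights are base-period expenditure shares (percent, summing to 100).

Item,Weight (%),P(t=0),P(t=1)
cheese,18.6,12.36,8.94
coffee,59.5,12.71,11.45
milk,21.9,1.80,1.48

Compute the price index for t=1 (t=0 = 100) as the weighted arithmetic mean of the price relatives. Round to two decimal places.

cheese: 18.6 × (8.94/12.36) = 18.6 × 0.723301 = 13.4534
coffee: 59.5 × (11.45/12.71) = 59.5 × 0.900865 = 53.6015
milk: 21.9 × (1.48/1.80) = 21.9 × 0.822222 = 18.0067
Index = Σ wᵢ·(p₁ᵢ/p₀ᵢ) = 13.4534 + 53.6015 + 18.0067 = 85.0616

85.06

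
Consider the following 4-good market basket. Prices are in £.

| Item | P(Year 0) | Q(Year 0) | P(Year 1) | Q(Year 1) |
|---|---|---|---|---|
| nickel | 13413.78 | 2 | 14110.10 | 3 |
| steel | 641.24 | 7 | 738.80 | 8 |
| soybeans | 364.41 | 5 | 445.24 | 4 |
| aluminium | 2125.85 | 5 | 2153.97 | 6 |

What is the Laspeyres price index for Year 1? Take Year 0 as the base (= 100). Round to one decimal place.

Laspeyres price index uses base-period quantities as weights.
ΣP(Year 1)·Q(Year 0) = 14110.10×2 + 738.80×7 + 445.24×5 + 2153.97×5 = 28220.2 + 5171.6 + 2226.2 + 10769.85 = 46387.85
ΣP(Year 0)·Q(Year 0) = 13413.78×2 + 641.24×7 + 364.41×5 + 2125.85×5 = 26827.56 + 4488.68 + 1822.05 + 10629.25 = 43767.54
Index = 46387.85 / 43767.54 × 100 = 105.9869

106.0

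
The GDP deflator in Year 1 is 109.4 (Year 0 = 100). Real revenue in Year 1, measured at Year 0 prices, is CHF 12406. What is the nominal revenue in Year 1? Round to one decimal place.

Nominal = Real × (Index/100) = 12406 × (109.4/100)
        = 12406 × 1.094 = 13572.1640

13572.2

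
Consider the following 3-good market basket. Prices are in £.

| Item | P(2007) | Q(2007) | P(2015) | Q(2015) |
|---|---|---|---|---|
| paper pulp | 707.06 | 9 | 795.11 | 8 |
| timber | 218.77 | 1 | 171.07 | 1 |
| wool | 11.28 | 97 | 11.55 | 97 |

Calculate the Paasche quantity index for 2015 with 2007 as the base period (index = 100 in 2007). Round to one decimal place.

90.6

Paasche quantity index uses current-period prices as weights.
ΣP(2015)·Q(2015) = 795.11×8 + 171.07×1 + 11.55×97 = 6360.88 + 171.07 + 1120.35 = 7652.3
ΣP(2015)·Q(2007) = 795.11×9 + 171.07×1 + 11.55×97 = 7155.99 + 171.07 + 1120.35 = 8447.41
Index = 7652.3 / 8447.41 × 100 = 90.5875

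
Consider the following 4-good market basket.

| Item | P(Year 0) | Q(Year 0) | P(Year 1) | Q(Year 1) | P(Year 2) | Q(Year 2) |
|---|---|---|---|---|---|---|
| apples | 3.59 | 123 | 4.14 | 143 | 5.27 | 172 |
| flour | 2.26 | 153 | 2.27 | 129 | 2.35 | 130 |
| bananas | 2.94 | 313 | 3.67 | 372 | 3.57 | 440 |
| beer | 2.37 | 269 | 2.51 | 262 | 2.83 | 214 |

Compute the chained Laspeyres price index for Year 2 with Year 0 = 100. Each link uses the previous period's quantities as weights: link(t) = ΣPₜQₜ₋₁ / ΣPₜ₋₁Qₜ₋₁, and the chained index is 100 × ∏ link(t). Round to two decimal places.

122.89

Link Year 0→Year 1:
ΣP(Year 1)Q(Year 0) = 4.14×123 + 2.27×153 + 3.67×313 + 2.51×269 = 509.22 + 347.31 + 1148.71 + 675.19 = 2680.43
ΣP(Year 0)Q(Year 0) = 3.59×123 + 2.26×153 + 2.94×313 + 2.37×269 = 441.57 + 345.78 + 920.22 + 637.53 = 2345.1
link = 2680.43/2345.1 = 1.142992
Link Year 1→Year 2:
ΣP(Year 2)Q(Year 1) = 5.27×143 + 2.35×129 + 3.57×372 + 2.83×262 = 753.61 + 303.15 + 1328.04 + 741.46 = 3126.26
ΣP(Year 1)Q(Year 1) = 4.14×143 + 2.27×129 + 3.67×372 + 2.51×262 = 592.02 + 292.83 + 1365.24 + 657.62 = 2907.71
link = 3126.26/2907.71 = 1.075162
Chained index = 100 × 1.142992 × 1.075162 = 122.8902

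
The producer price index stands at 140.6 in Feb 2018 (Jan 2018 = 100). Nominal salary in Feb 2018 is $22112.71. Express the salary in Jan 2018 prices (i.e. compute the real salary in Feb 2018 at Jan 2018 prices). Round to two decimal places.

15727.39

Real = Nominal ÷ (Index/100) = 22112.71 ÷ (140.6/100)
     = 22112.71 ÷ 1.406 = 15727.3898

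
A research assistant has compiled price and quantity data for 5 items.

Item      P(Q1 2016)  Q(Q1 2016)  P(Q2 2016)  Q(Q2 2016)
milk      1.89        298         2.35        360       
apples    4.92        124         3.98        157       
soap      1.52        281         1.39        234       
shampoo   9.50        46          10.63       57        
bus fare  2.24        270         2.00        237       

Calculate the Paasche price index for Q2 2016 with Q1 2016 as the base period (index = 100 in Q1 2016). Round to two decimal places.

99.83

Paasche price index uses current-period quantities as weights.
ΣP(Q2 2016)·Q(Q2 2016) = 2.35×360 + 3.98×157 + 1.39×234 + 10.63×57 + 2.00×237 = 846 + 624.86 + 325.26 + 605.91 + 474 = 2876.03
ΣP(Q1 2016)·Q(Q2 2016) = 1.89×360 + 4.92×157 + 1.52×234 + 9.50×57 + 2.24×237 = 680.4 + 772.44 + 355.68 + 541.5 + 530.88 = 2880.9
Index = 2876.03 / 2880.9 × 100 = 99.8310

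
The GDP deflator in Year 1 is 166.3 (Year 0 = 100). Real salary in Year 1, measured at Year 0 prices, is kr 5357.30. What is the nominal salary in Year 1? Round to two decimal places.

Nominal = Real × (Index/100) = 5357.30 × (166.3/100)
        = 5357.30 × 1.663 = 8909.1899

8909.19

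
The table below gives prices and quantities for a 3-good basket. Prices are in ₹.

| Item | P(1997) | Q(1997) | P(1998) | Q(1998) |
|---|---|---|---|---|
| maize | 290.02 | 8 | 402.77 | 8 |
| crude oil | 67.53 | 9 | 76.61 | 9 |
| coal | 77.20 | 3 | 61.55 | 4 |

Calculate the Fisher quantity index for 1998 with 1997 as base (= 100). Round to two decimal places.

101.97

Laspeyres component (base-period weights):
ΣP(1997)Q(1998) = 290.02×8 + 67.53×9 + 77.20×4 = 2320.16 + 607.77 + 308.8 = 3236.73
ΣP(1997)Q(1997) = 290.02×8 + 67.53×9 + 77.20×3 = 2320.16 + 607.77 + 231.6 = 3159.53
L = 3236.73 / 3159.53 × 100 = 102.4434
Paasche component (current-period weights):
ΣP(1998)Q(1998) = 402.77×8 + 76.61×9 + 61.55×4 = 3222.16 + 689.49 + 246.2 = 4157.85
ΣP(1998)Q(1997) = 402.77×8 + 76.61×9 + 61.55×3 = 3222.16 + 689.49 + 184.65 = 4096.3
P = 4157.85 / 4096.3 × 100 = 101.5026
Fisher = √(L × P) = √(102.4434 × 101.5026) = 101.9719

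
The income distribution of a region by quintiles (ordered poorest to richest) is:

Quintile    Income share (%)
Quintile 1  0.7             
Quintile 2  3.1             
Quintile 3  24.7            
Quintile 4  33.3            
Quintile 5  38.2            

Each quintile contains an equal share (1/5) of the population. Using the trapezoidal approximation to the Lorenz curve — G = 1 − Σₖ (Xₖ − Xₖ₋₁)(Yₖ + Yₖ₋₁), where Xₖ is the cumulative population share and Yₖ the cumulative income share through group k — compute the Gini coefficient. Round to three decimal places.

0.421

Cumulative income shares Yₖ: 0.0070, 0.0380, 0.2850, 0.6180, 1.0000
Σ (Xₖ−Xₖ₋₁)(Yₖ+Yₖ₋₁) = (1/5)(0.0070+0.0000) + (1/5)(0.0380+0.0070) + (1/5)(0.2850+0.0380) + (1/5)(0.6180+0.2850) + (1/5)(1.0000+0.6180)
  = 0.0014 + 0.0090 + 0.0646 + 0.1806 + 0.3236 = 0.5792
G = 1 − 0.5792 = 0.4208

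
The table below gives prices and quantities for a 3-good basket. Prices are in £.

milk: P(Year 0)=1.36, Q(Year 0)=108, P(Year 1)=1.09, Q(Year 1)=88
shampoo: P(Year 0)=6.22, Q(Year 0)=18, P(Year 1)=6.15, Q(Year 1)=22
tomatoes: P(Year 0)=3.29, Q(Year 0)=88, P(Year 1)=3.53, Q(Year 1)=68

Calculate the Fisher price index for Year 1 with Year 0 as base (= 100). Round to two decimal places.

98.22

Laspeyres component (base-period weights):
ΣP(Year 1)Q(Year 0) = 1.09×108 + 6.15×18 + 3.53×88 = 117.72 + 110.7 + 310.64 = 539.06
ΣP(Year 0)Q(Year 0) = 1.36×108 + 6.22×18 + 3.29×88 = 146.88 + 111.96 + 289.52 = 548.36
L = 539.06 / 548.36 × 100 = 98.3040
Paasche component (current-period weights):
ΣP(Year 1)Q(Year 1) = 1.09×88 + 6.15×22 + 3.53×68 = 95.92 + 135.3 + 240.04 = 471.26
ΣP(Year 0)Q(Year 1) = 1.36×88 + 6.22×22 + 3.29×68 = 119.68 + 136.84 + 223.72 = 480.24
P = 471.26 / 480.24 × 100 = 98.1301
Fisher = √(L × P) = √(98.3040 × 98.1301) = 98.2170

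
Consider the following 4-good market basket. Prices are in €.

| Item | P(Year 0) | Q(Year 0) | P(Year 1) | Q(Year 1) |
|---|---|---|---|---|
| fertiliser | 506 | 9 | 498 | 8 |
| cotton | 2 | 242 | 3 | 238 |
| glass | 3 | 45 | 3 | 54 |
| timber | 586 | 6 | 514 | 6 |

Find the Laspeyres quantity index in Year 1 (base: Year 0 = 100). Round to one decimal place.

94.4

Laspeyres quantity index uses base-period prices as weights.
ΣP(Year 0)·Q(Year 1) = 506×8 + 2×238 + 3×54 + 586×6 = 4048 + 476 + 162 + 3516 = 8202
ΣP(Year 0)·Q(Year 0) = 506×9 + 2×242 + 3×45 + 586×6 = 4554 + 484 + 135 + 3516 = 8689
Index = 8202 / 8689 × 100 = 94.3952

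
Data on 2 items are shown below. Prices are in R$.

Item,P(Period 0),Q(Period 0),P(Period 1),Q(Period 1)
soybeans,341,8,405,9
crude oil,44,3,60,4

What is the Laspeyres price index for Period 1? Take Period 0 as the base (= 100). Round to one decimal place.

119.6

Laspeyres price index uses base-period quantities as weights.
ΣP(Period 1)·Q(Period 0) = 405×8 + 60×3 = 3240 + 180 = 3420
ΣP(Period 0)·Q(Period 0) = 341×8 + 44×3 = 2728 + 132 = 2860
Index = 3420 / 2860 × 100 = 119.5804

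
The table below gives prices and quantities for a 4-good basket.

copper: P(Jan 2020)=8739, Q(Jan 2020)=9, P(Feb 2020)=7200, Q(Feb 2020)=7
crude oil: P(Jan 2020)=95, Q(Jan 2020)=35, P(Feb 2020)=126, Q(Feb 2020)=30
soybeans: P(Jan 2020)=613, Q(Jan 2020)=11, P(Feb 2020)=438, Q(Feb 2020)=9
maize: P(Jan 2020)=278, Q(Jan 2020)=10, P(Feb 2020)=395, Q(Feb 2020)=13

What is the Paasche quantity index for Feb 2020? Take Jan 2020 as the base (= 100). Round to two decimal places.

Paasche quantity index uses current-period prices as weights.
ΣP(Feb 2020)·Q(Feb 2020) = 7200×7 + 126×30 + 438×9 + 395×13 = 50400 + 3780 + 3942 + 5135 = 63257
ΣP(Feb 2020)·Q(Jan 2020) = 7200×9 + 126×35 + 438×11 + 395×10 = 64800 + 4410 + 4818 + 3950 = 77978
Index = 63257 / 77978 × 100 = 81.1216

81.12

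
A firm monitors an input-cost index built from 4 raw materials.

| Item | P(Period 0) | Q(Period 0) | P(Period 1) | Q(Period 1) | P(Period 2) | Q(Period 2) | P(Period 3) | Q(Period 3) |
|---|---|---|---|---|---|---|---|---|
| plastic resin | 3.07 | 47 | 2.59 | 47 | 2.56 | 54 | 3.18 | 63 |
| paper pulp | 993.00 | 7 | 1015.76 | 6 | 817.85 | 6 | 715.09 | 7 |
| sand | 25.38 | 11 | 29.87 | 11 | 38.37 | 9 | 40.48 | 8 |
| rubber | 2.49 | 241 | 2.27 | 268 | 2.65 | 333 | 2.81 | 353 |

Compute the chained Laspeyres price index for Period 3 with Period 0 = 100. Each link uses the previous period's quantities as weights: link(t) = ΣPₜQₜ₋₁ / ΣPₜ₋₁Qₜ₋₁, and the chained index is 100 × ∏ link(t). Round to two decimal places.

Link Period 0→Period 1:
ΣP(Period 1)Q(Period 0) = 2.59×47 + 1015.76×7 + 29.87×11 + 2.27×241 = 121.73 + 7110.32 + 328.57 + 547.07 = 8107.69
ΣP(Period 0)Q(Period 0) = 3.07×47 + 993.00×7 + 25.38×11 + 2.49×241 = 144.29 + 6951 + 279.18 + 600.09 = 7974.56
link = 8107.69/7974.56 = 1.016694
Link Period 1→Period 2:
ΣP(Period 2)Q(Period 1) = 2.56×47 + 817.85×6 + 38.37×11 + 2.65×268 = 120.32 + 4907.1 + 422.07 + 710.2 = 6159.69
ΣP(Period 1)Q(Period 1) = 2.59×47 + 1015.76×6 + 29.87×11 + 2.27×268 = 121.73 + 6094.56 + 328.57 + 608.36 = 7153.22
link = 6159.69/7153.22 = 0.861107
Link Period 2→Period 3:
ΣP(Period 3)Q(Period 2) = 3.18×54 + 715.09×6 + 40.48×9 + 2.81×333 = 171.72 + 4290.54 + 364.32 + 935.73 = 5762.31
ΣP(Period 2)Q(Period 2) = 2.56×54 + 817.85×6 + 38.37×9 + 2.65×333 = 138.24 + 4907.1 + 345.33 + 882.45 = 6273.12
link = 5762.31/6273.12 = 0.918572
Chained index = 100 × 1.016694 × 0.861107 × 0.918572 = 80.4194

80.42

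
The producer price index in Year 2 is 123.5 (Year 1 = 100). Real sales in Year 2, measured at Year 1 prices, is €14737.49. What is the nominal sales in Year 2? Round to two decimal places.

Nominal = Real × (Index/100) = 14737.49 × (123.5/100)
        = 14737.49 × 1.235 = 18200.8002

18200.80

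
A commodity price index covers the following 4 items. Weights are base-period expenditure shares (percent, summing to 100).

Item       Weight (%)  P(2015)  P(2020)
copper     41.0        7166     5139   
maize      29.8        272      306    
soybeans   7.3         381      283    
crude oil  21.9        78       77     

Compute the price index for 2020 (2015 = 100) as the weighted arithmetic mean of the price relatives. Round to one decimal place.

90.0

copper: 41.0 × (5139/7166) = 41.0 × 0.717136 = 29.4026
maize: 29.8 × (306/272) = 29.8 × 1.125000 = 33.5250
soybeans: 7.3 × (283/381) = 7.3 × 0.742782 = 5.4223
crude oil: 21.9 × (77/78) = 21.9 × 0.987179 = 21.6192
Index = Σ wᵢ·(p₁ᵢ/p₀ᵢ) = 29.4026 + 33.5250 + 5.4223 + 21.6192 = 89.9691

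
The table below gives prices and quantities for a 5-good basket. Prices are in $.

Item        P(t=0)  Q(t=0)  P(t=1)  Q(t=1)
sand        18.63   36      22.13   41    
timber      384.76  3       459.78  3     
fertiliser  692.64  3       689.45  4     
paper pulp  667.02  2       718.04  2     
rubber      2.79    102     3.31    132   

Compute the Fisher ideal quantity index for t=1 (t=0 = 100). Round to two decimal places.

Laspeyres component (base-period weights):
ΣP(t=0)Q(t=1) = 18.63×41 + 384.76×3 + 692.64×4 + 667.02×2 + 2.79×132 = 763.83 + 1154.28 + 2770.56 + 1334.04 + 368.28 = 6390.99
ΣP(t=0)Q(t=0) = 18.63×36 + 384.76×3 + 692.64×3 + 667.02×2 + 2.79×102 = 670.68 + 1154.28 + 2077.92 + 1334.04 + 284.58 = 5521.5
L = 6390.99 / 5521.5 × 100 = 115.7474
Paasche component (current-period weights):
ΣP(t=1)Q(t=1) = 22.13×41 + 459.78×3 + 689.45×4 + 718.04×2 + 3.31×132 = 907.33 + 1379.34 + 2757.8 + 1436.08 + 436.92 = 6917.47
ΣP(t=1)Q(t=0) = 22.13×36 + 459.78×3 + 689.45×3 + 718.04×2 + 3.31×102 = 796.68 + 1379.34 + 2068.35 + 1436.08 + 337.62 = 6018.07
P = 6917.47 / 6018.07 × 100 = 114.9450
Fisher = √(L × P) = √(115.7474 × 114.9450) = 115.3455

115.35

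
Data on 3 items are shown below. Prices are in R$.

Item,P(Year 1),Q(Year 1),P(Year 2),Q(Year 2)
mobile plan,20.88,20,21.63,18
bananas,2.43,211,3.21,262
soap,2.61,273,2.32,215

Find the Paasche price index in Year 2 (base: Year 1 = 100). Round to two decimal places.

Paasche price index uses current-period quantities as weights.
ΣP(Year 2)·Q(Year 2) = 21.63×18 + 3.21×262 + 2.32×215 = 389.34 + 841.02 + 498.8 = 1729.16
ΣP(Year 1)·Q(Year 2) = 20.88×18 + 2.43×262 + 2.61×215 = 375.84 + 636.66 + 561.15 = 1573.65
Index = 1729.16 / 1573.65 × 100 = 109.8821

109.88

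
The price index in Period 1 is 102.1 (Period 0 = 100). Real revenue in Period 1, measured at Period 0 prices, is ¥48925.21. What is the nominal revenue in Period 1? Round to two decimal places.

49952.64

Nominal = Real × (Index/100) = 48925.21 × (102.1/100)
        = 48925.21 × 1.021 = 49952.6394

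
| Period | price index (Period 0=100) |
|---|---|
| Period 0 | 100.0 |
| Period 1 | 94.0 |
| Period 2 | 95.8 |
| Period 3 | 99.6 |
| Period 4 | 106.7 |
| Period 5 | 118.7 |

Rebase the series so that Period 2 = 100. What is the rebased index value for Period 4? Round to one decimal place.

Rebased(Period 4) = 106.7 / 95.8 × 100 = 111.3779

111.4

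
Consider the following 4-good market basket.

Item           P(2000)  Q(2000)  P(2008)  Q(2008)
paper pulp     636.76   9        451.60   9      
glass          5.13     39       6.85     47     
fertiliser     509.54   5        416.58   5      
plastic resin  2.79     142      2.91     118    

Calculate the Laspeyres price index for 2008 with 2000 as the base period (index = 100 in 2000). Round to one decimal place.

Laspeyres price index uses base-period quantities as weights.
ΣP(2008)·Q(2000) = 451.60×9 + 6.85×39 + 416.58×5 + 2.91×142 = 4064.4 + 267.15 + 2082.9 + 413.22 = 6827.67
ΣP(2000)·Q(2000) = 636.76×9 + 5.13×39 + 509.54×5 + 2.79×142 = 5730.84 + 200.07 + 2547.7 + 396.18 = 8874.79
Index = 6827.67 / 8874.79 × 100 = 76.9333

76.9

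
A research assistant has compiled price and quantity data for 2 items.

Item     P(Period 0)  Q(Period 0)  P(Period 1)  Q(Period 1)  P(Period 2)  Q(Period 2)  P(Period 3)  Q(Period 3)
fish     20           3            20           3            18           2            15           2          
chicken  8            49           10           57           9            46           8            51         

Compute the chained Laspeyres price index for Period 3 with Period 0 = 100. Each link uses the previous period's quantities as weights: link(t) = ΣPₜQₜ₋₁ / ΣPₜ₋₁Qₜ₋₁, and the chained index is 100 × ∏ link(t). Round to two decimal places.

Link Period 0→Period 1:
ΣP(Period 1)Q(Period 0) = 20×3 + 10×49 = 60 + 490 = 550
ΣP(Period 0)Q(Period 0) = 20×3 + 8×49 = 60 + 392 = 452
link = 550/452 = 1.216814
Link Period 1→Period 2:
ΣP(Period 2)Q(Period 1) = 18×3 + 9×57 = 54 + 513 = 567
ΣP(Period 1)Q(Period 1) = 20×3 + 10×57 = 60 + 570 = 630
link = 567/630 = 0.900000
Link Period 2→Period 3:
ΣP(Period 3)Q(Period 2) = 15×2 + 8×46 = 30 + 368 = 398
ΣP(Period 2)Q(Period 2) = 18×2 + 9×46 = 36 + 414 = 450
link = 398/450 = 0.884444
Chained index = 100 × 1.216814 × 0.900000 × 0.884444 = 96.8584

96.86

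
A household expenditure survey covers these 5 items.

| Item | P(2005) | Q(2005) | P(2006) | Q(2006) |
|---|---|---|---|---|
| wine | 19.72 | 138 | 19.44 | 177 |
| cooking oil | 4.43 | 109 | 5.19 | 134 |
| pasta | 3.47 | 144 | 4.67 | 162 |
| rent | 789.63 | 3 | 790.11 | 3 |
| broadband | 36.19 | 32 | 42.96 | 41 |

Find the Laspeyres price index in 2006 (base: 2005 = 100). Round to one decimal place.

Laspeyres price index uses base-period quantities as weights.
ΣP(2006)·Q(2005) = 19.44×138 + 5.19×109 + 4.67×144 + 790.11×3 + 42.96×32 = 2682.72 + 565.71 + 672.48 + 2370.33 + 1374.72 = 7665.96
ΣP(2005)·Q(2005) = 19.72×138 + 4.43×109 + 3.47×144 + 789.63×3 + 36.19×32 = 2721.36 + 482.87 + 499.68 + 2368.89 + 1158.08 = 7230.88
Index = 7665.96 / 7230.88 × 100 = 106.0170

106.0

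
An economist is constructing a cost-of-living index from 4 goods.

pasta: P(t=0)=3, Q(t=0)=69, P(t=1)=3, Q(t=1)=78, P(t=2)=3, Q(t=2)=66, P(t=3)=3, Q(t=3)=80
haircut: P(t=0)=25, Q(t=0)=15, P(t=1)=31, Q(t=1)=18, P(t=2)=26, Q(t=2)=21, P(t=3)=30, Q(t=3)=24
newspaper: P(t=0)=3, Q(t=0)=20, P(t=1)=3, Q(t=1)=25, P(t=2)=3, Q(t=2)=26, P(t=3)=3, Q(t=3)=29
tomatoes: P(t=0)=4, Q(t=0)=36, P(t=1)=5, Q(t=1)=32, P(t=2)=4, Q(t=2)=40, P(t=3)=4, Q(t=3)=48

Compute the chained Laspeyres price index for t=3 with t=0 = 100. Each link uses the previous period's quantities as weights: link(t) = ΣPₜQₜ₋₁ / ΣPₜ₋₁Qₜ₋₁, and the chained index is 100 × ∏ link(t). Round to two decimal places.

110.99

Link t=0→t=1:
ΣP(t=1)Q(t=0) = 3×69 + 31×15 + 3×20 + 5×36 = 207 + 465 + 60 + 180 = 912
ΣP(t=0)Q(t=0) = 3×69 + 25×15 + 3×20 + 4×36 = 207 + 375 + 60 + 144 = 786
link = 912/786 = 1.160305
Link t=1→t=2:
ΣP(t=2)Q(t=1) = 3×78 + 26×18 + 3×25 + 4×32 = 234 + 468 + 75 + 128 = 905
ΣP(t=1)Q(t=1) = 3×78 + 31×18 + 3×25 + 5×32 = 234 + 558 + 75 + 160 = 1027
link = 905/1027 = 0.881207
Link t=2→t=3:
ΣP(t=3)Q(t=2) = 3×66 + 30×21 + 3×26 + 4×40 = 198 + 630 + 78 + 160 = 1066
ΣP(t=2)Q(t=2) = 3×66 + 26×21 + 3×26 + 4×40 = 198 + 546 + 78 + 160 = 982
link = 1066/982 = 1.085540
Chained index = 100 × 1.160305 × 0.881207 × 1.085540 = 110.9931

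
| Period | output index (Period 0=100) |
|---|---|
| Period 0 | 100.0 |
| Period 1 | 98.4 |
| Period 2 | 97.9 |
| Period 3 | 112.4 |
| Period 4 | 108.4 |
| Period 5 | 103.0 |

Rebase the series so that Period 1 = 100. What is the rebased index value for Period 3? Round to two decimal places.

114.23

Rebased(Period 3) = 112.4 / 98.4 × 100 = 114.2276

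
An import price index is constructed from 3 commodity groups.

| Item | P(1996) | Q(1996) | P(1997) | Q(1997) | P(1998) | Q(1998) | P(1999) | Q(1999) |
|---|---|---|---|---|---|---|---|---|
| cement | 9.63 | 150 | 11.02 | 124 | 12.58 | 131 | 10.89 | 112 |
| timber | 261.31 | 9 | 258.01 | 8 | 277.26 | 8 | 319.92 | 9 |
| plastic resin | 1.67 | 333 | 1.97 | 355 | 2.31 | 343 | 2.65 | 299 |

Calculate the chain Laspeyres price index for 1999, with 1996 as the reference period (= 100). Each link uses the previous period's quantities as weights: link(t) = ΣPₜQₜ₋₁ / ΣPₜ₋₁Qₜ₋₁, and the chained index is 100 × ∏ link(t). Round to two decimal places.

124.48

Link 1996→1997:
ΣP(1997)Q(1996) = 11.02×150 + 258.01×9 + 1.97×333 = 1653 + 2322.09 + 656.01 = 4631.1
ΣP(1996)Q(1996) = 9.63×150 + 261.31×9 + 1.67×333 = 1444.5 + 2351.79 + 556.11 = 4352.4
link = 4631.1/4352.4 = 1.064034
Link 1997→1998:
ΣP(1998)Q(1997) = 12.58×124 + 277.26×8 + 2.31×355 = 1559.92 + 2218.08 + 820.05 = 4598.05
ΣP(1997)Q(1997) = 11.02×124 + 258.01×8 + 1.97×355 = 1366.48 + 2064.08 + 699.35 = 4129.91
link = 4598.05/4129.91 = 1.113354
Link 1998→1999:
ΣP(1999)Q(1998) = 10.89×131 + 319.92×8 + 2.65×343 = 1426.59 + 2559.36 + 908.95 = 4894.9
ΣP(1998)Q(1998) = 12.58×131 + 277.26×8 + 2.31×343 = 1647.98 + 2218.08 + 792.33 = 4658.39
link = 4894.9/4658.39 = 1.050771
Chained index = 100 × 1.064034 × 1.113354 × 1.050771 = 124.4791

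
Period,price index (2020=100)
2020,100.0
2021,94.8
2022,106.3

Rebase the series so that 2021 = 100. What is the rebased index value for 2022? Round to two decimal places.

Rebased(2022) = 106.3 / 94.8 × 100 = 112.1308

112.13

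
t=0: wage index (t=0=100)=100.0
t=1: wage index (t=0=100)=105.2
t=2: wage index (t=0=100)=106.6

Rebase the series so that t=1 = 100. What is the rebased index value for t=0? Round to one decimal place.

Rebased(t=0) = 100.0 / 105.2 × 100 = 95.0570

95.1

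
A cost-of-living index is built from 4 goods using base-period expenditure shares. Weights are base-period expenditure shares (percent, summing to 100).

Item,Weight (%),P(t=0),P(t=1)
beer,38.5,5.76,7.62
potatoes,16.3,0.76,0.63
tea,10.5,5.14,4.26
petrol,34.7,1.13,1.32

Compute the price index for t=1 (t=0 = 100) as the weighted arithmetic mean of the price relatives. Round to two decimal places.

113.68

beer: 38.5 × (7.62/5.76) = 38.5 × 1.322917 = 50.9323
potatoes: 16.3 × (0.63/0.76) = 16.3 × 0.828947 = 13.5118
tea: 10.5 × (4.26/5.14) = 10.5 × 0.828794 = 8.7023
petrol: 34.7 × (1.32/1.13) = 34.7 × 1.168142 = 40.5345
Index = Σ wᵢ·(p₁ᵢ/p₀ᵢ) = 50.9323 + 13.5118 + 8.7023 + 40.5345 = 113.6810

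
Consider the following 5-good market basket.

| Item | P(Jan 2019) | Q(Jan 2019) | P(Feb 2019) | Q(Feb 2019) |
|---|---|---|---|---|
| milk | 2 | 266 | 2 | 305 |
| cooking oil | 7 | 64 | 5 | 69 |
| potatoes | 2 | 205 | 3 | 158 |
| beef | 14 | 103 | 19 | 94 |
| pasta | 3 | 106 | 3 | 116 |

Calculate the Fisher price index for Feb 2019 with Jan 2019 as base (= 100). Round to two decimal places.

117.36

Laspeyres component (base-period weights):
ΣP(Feb 2019)Q(Jan 2019) = 2×266 + 5×64 + 3×205 + 19×103 + 3×106 = 532 + 320 + 615 + 1957 + 318 = 3742
ΣP(Jan 2019)Q(Jan 2019) = 2×266 + 7×64 + 2×205 + 14×103 + 3×106 = 532 + 448 + 410 + 1442 + 318 = 3150
L = 3742 / 3150 × 100 = 118.7937
Paasche component (current-period weights):
ΣP(Feb 2019)Q(Feb 2019) = 2×305 + 5×69 + 3×158 + 19×94 + 3×116 = 610 + 345 + 474 + 1786 + 348 = 3563
ΣP(Jan 2019)Q(Feb 2019) = 2×305 + 7×69 + 2×158 + 14×94 + 3×116 = 610 + 483 + 316 + 1316 + 348 = 3073
P = 3563 / 3073 × 100 = 115.9453
Fisher = √(L × P) = √(118.7937 × 115.9453) = 117.3608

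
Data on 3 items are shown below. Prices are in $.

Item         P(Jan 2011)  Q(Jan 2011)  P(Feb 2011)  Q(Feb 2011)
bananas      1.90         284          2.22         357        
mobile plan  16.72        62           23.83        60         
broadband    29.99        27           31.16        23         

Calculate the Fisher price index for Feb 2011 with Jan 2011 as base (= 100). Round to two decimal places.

123.78

Laspeyres component (base-period weights):
ΣP(Feb 2011)Q(Jan 2011) = 2.22×284 + 23.83×62 + 31.16×27 = 630.48 + 1477.46 + 841.32 = 2949.26
ΣP(Jan 2011)Q(Jan 2011) = 1.90×284 + 16.72×62 + 29.99×27 = 539.6 + 1036.64 + 809.73 = 2385.97
L = 2949.26 / 2385.97 × 100 = 123.6084
Paasche component (current-period weights):
ΣP(Feb 2011)Q(Feb 2011) = 2.22×357 + 23.83×60 + 31.16×23 = 792.54 + 1429.8 + 716.68 = 2939.02
ΣP(Jan 2011)Q(Feb 2011) = 1.90×357 + 16.72×60 + 29.99×23 = 678.3 + 1003.2 + 689.77 = 2371.27
P = 2939.02 / 2371.27 × 100 = 123.9429
Fisher = √(L × P) = √(123.6084 × 123.9429) = 123.7755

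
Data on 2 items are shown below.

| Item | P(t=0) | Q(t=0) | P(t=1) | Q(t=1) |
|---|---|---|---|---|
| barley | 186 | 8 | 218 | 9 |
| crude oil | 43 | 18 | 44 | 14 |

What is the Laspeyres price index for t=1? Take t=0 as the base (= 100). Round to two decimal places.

Laspeyres price index uses base-period quantities as weights.
ΣP(t=1)·Q(t=0) = 218×8 + 44×18 = 1744 + 792 = 2536
ΣP(t=0)·Q(t=0) = 186×8 + 43×18 = 1488 + 774 = 2262
Index = 2536 / 2262 × 100 = 112.1132

112.11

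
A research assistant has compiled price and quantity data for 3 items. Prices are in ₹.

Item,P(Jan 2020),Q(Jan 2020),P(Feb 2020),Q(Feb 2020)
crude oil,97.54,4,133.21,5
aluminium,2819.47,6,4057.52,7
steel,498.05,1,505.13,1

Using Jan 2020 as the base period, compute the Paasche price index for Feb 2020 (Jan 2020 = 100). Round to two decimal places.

Paasche price index uses current-period quantities as weights.
ΣP(Feb 2020)·Q(Feb 2020) = 133.21×5 + 4057.52×7 + 505.13×1 = 666.05 + 28402.64 + 505.13 = 29573.82
ΣP(Jan 2020)·Q(Feb 2020) = 97.54×5 + 2819.47×7 + 498.05×1 = 487.7 + 19736.29 + 498.05 = 20722.04
Index = 29573.82 / 20722.04 × 100 = 142.7167

142.72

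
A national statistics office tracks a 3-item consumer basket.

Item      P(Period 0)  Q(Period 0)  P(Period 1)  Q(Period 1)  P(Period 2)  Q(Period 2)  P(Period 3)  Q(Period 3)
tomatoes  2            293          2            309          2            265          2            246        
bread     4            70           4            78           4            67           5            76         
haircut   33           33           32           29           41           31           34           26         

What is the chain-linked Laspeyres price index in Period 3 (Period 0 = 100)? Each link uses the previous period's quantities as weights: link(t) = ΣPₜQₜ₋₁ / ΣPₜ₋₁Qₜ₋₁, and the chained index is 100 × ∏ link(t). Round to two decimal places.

103.99

Link Period 0→Period 1:
ΣP(Period 1)Q(Period 0) = 2×293 + 4×70 + 32×33 = 586 + 280 + 1056 = 1922
ΣP(Period 0)Q(Period 0) = 2×293 + 4×70 + 33×33 = 586 + 280 + 1089 = 1955
link = 1922/1955 = 0.983120
Link Period 1→Period 2:
ΣP(Period 2)Q(Period 1) = 2×309 + 4×78 + 41×29 = 618 + 312 + 1189 = 2119
ΣP(Period 1)Q(Period 1) = 2×309 + 4×78 + 32×29 = 618 + 312 + 928 = 1858
link = 2119/1858 = 1.140474
Link Period 2→Period 3:
ΣP(Period 3)Q(Period 2) = 2×265 + 5×67 + 34×31 = 530 + 335 + 1054 = 1919
ΣP(Period 2)Q(Period 2) = 2×265 + 4×67 + 41×31 = 530 + 268 + 1271 = 2069
link = 1919/2069 = 0.927501
Chained index = 100 × 0.983120 × 1.140474 × 0.927501 = 103.9935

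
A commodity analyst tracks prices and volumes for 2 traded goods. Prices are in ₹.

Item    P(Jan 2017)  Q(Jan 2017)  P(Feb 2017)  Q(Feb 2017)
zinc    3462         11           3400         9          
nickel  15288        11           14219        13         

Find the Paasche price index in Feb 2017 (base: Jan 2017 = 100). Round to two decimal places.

93.71

Paasche price index uses current-period quantities as weights.
ΣP(Feb 2017)·Q(Feb 2017) = 3400×9 + 14219×13 = 30600 + 184847 = 215447
ΣP(Jan 2017)·Q(Feb 2017) = 3462×9 + 15288×13 = 31158 + 198744 = 229902
Index = 215447 / 229902 × 100 = 93.7125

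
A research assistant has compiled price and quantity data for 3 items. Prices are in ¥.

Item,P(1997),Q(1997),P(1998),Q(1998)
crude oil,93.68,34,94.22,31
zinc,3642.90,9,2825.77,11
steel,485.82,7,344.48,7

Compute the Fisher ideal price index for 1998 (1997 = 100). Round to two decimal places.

78.69

Laspeyres component (base-period weights):
ΣP(1998)Q(1997) = 94.22×34 + 2825.77×9 + 344.48×7 = 3203.48 + 25431.93 + 2411.36 = 31046.77
ΣP(1997)Q(1997) = 93.68×34 + 3642.90×9 + 485.82×7 = 3185.12 + 32786.1 + 3400.74 = 39371.96
L = 31046.77 / 39371.96 × 100 = 78.8550
Paasche component (current-period weights):
ΣP(1998)Q(1998) = 94.22×31 + 2825.77×11 + 344.48×7 = 2920.82 + 31083.47 + 2411.36 = 36415.65
ΣP(1997)Q(1998) = 93.68×31 + 3642.90×11 + 485.82×7 = 2904.08 + 40071.9 + 3400.74 = 46376.72
P = 36415.65 / 46376.72 × 100 = 78.5214
Fisher = √(L × P) = √(78.8550 × 78.5214) = 78.6880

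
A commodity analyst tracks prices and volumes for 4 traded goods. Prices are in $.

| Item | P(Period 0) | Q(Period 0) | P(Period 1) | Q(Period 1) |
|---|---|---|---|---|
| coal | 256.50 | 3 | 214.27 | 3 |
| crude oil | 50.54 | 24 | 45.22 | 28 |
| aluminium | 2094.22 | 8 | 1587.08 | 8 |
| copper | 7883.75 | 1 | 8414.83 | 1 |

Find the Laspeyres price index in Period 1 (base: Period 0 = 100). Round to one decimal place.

Laspeyres price index uses base-period quantities as weights.
ΣP(Period 1)·Q(Period 0) = 214.27×3 + 45.22×24 + 1587.08×8 + 8414.83×1 = 642.81 + 1085.28 + 12696.64 + 8414.83 = 22839.56
ΣP(Period 0)·Q(Period 0) = 256.50×3 + 50.54×24 + 2094.22×8 + 7883.75×1 = 769.5 + 1212.96 + 16753.76 + 7883.75 = 26619.97
Index = 22839.56 / 26619.97 × 100 = 85.7986

85.8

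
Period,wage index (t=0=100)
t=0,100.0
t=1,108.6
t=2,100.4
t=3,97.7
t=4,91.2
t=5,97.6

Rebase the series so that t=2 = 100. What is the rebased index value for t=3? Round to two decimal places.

97.31

Rebased(t=3) = 97.7 / 100.4 × 100 = 97.3108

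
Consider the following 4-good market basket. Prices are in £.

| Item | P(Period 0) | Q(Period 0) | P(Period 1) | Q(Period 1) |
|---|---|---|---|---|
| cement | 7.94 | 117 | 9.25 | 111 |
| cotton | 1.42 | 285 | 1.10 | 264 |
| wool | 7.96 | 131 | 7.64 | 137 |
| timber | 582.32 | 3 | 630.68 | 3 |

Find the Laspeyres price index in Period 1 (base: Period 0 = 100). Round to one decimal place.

Laspeyres price index uses base-period quantities as weights.
ΣP(Period 1)·Q(Period 0) = 9.25×117 + 1.10×285 + 7.64×131 + 630.68×3 = 1082.25 + 313.5 + 1000.84 + 1892.04 = 4288.63
ΣP(Period 0)·Q(Period 0) = 7.94×117 + 1.42×285 + 7.96×131 + 582.32×3 = 928.98 + 404.7 + 1042.76 + 1746.96 = 4123.4
Index = 4288.63 / 4123.4 × 100 = 104.0071

104.0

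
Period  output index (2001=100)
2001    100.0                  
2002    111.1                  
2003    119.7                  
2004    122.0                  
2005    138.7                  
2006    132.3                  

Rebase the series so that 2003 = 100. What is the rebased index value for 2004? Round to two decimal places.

Rebased(2004) = 122.0 / 119.7 × 100 = 101.9215

101.92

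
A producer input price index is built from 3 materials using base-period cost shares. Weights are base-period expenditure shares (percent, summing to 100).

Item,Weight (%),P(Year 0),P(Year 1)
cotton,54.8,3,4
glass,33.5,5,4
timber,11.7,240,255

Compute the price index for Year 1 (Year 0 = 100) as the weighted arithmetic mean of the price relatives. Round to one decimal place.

112.3

cotton: 54.8 × (4/3) = 54.8 × 1.333333 = 73.0667
glass: 33.5 × (4/5) = 33.5 × 0.800000 = 26.8000
timber: 11.7 × (255/240) = 11.7 × 1.062500 = 12.4312
Index = Σ wᵢ·(p₁ᵢ/p₀ᵢ) = 73.0667 + 26.8000 + 12.4312 = 112.2979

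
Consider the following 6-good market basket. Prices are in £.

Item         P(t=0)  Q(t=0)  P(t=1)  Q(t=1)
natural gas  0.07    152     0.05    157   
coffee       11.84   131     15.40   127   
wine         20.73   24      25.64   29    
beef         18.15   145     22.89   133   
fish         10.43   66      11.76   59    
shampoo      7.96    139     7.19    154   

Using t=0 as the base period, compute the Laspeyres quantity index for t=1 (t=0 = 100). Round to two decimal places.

Laspeyres quantity index uses base-period prices as weights.
ΣP(t=0)·Q(t=1) = 0.07×157 + 11.84×127 + 20.73×29 + 18.15×133 + 10.43×59 + 7.96×154 = 10.99 + 1503.68 + 601.17 + 2413.95 + 615.37 + 1225.84 = 6371
ΣP(t=0)·Q(t=0) = 0.07×152 + 11.84×131 + 20.73×24 + 18.15×145 + 10.43×66 + 7.96×139 = 10.64 + 1551.04 + 497.52 + 2631.75 + 688.38 + 1106.44 = 6485.77
Index = 6371 / 6485.77 × 100 = 98.2304

98.23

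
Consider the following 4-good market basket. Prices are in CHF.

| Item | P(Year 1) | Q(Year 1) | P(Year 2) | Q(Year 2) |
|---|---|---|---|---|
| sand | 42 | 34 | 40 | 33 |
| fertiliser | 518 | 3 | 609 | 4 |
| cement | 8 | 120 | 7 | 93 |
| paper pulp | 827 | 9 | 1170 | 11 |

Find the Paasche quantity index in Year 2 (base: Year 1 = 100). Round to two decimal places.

118.69

Paasche quantity index uses current-period prices as weights.
ΣP(Year 2)·Q(Year 2) = 40×33 + 609×4 + 7×93 + 1170×11 = 1320 + 2436 + 651 + 12870 = 17277
ΣP(Year 2)·Q(Year 1) = 40×34 + 609×3 + 7×120 + 1170×9 = 1360 + 1827 + 840 + 10530 = 14557
Index = 17277 / 14557 × 100 = 118.6852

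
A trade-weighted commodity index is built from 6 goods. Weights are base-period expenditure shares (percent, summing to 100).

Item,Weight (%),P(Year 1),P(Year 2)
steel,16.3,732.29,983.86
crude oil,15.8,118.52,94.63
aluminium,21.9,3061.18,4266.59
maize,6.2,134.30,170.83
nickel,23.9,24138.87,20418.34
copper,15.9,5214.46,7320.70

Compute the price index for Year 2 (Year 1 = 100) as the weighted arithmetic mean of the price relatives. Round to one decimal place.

115.5

steel: 16.3 × (983.86/732.29) = 16.3 × 1.343539 = 21.8997
crude oil: 15.8 × (94.63/118.52) = 15.8 × 0.798431 = 12.6152
aluminium: 21.9 × (4266.59/3061.18) = 21.9 × 1.393773 = 30.5236
maize: 6.2 × (170.83/134.30) = 6.2 × 1.272003 = 7.8864
nickel: 23.9 × (20418.34/24138.87) = 23.9 × 0.845870 = 20.2163
copper: 15.9 × (7320.70/5214.46) = 15.9 × 1.403923 = 22.3224
Index = Σ wᵢ·(p₁ᵢ/p₀ᵢ) = 21.8997 + 12.6152 + 30.5236 + 7.8864 + 20.2163 + 22.3224 = 115.4636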